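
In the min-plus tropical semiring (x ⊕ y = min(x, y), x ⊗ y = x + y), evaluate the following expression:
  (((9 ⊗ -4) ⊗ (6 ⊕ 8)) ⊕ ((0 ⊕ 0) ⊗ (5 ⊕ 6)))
(((9 ⊗ -4) ⊗ (6 ⊕ 8)) ⊕ ((0 ⊕ 0) ⊗ (5 ⊕ 6))) = 5

Expand innermost to outermost. Recall ⊕ takes the minimum of its arguments and ⊗ takes their sum. Working out the expression (((9 ⊗ -4) ⊗ (6 ⊕ 8)) ⊕ ((0 ⊕ 0) ⊗ (5 ⊕ 6))) gives 5.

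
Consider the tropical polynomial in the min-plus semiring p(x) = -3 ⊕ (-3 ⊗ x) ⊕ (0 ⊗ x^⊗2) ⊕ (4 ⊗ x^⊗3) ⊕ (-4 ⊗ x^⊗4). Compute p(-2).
p(-2) = -12

A tropical monomial a ⊗ x^⊗i evaluates to a + i · x. Evaluating each term at x = -2:
  Term 0 contributes -3 + 0 · -2 = -3
  Term 1 contributes -3 + 1 · -2 = -5
  Term 2 contributes 0 + 2 · -2 = -4
  Term 3 contributes 4 + 3 · -2 = -2
  Term 4 contributes -4 + 4 · -2 = -12
p(-2) = ⊕ of these = min[-3, -5, -4, -2, -12] = -12.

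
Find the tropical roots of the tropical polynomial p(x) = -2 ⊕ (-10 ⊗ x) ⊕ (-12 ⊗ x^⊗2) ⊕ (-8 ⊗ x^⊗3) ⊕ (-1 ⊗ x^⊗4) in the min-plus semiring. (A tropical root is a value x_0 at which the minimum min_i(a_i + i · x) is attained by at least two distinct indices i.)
Roots: {-7, -4, 2, 8}

Each tropical root is a break point of the lower envelope of the lines y = a_i + i · x (there are 5 lines, with slopes 0, 1, ..., 4). Only the lines that attain the minimum somewhere contribute to roots; other lines are dominated. Here the surviving (envelope) indices are i = 4, i = 3, i = 2, i = 1, i = 0.
Intersections between consecutive envelope lines give the roots: for adjacent envelope indices i < j the intersection is x = (a_i − a_j) / (j − i). Reading off the sorted break points: {-7, -4, 2, 8}.
Verification: at each break x_0, at least two indices attain the minimum of min_i(a_i + i · x_0).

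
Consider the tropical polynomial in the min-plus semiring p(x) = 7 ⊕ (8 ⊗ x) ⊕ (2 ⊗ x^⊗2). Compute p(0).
p(0) = 2

A tropical monomial a ⊗ x^⊗i evaluates to a + i · x. Evaluating each term at x = 0:
  Term 0 contributes 7 + 0 · 0 = 7
  Term 1 contributes 8 + 1 · 0 = 8
  Term 2 contributes 2 + 2 · 0 = 2
p(0) = ⊕ of these = min[7, 8, 2] = 2.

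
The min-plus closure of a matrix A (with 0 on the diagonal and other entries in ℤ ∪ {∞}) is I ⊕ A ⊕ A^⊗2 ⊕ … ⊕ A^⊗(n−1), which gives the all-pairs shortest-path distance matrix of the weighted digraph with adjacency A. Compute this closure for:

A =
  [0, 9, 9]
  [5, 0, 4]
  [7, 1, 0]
Closure =
  [0, 9, 9]
  [5, 0, 4]
  [6, 1, 0]

This is the Floyd-Warshall all-pairs shortest-path computation. For each intermediate vertex k = 0, 1, …, 2, update dist[i][j] ← min(dist[i][j], dist[i][k] + dist[k][j]). The final matrix gives, for each (i, j), the minimum total weight of any directed path from i to j (possibly empty when i = j).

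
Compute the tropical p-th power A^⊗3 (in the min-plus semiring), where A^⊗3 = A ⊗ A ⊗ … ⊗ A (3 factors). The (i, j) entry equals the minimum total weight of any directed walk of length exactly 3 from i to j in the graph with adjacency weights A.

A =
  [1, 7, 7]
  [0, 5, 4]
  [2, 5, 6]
A^⊗3 =
  [3, 9, 9]
  [2, 8, 8]
  [4, 10, 10]

Each entry (A^⊗3)_ij equals the minimum over all length-3 walks i = v_0 → v_1 → … → v_3 = j of Σ_t A[v_t][v_{t+1}]. For example, for (i, j) = (0, 2) we minimise over 9 possible intermediate vertex sequences; the minimum is 9, attained along the walk 0 → 0 → 0 → 2.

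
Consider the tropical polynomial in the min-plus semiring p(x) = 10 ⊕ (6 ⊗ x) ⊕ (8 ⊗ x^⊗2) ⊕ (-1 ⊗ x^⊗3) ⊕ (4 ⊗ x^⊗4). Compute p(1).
p(1) = 2

A tropical monomial a ⊗ x^⊗i evaluates to a + i · x. Evaluating each term at x = 1:
  Term 0 contributes 10 + 0 · 1 = 10
  Term 1 contributes 6 + 1 · 1 = 7
  Term 2 contributes 8 + 2 · 1 = 10
  Term 3 contributes -1 + 3 · 1 = 2
  Term 4 contributes 4 + 4 · 1 = 8
p(1) = ⊕ of these = min[10, 7, 10, 2, 8] = 2.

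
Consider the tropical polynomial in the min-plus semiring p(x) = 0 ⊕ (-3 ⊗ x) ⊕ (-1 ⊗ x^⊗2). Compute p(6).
p(6) = 0

A tropical monomial a ⊗ x^⊗i evaluates to a + i · x. Evaluating each term at x = 6:
  Term 0 contributes 0 + 0 · 6 = 0
  Term 1 contributes -3 + 1 · 6 = 3
  Term 2 contributes -1 + 2 · 6 = 11
p(6) = ⊕ of these = min[0, 3, 11] = 0.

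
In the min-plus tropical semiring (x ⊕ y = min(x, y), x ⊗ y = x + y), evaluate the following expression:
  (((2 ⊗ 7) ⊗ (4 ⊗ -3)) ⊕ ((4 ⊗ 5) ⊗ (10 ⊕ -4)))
(((2 ⊗ 7) ⊗ (4 ⊗ -3)) ⊕ ((4 ⊗ 5) ⊗ (10 ⊕ -4))) = 5

Expand innermost to outermost. Recall ⊕ takes the minimum of its arguments and ⊗ takes their sum. Working out the expression (((2 ⊗ 7) ⊗ (4 ⊗ -3)) ⊕ ((4 ⊗ 5) ⊗ (10 ⊕ -4))) gives 5.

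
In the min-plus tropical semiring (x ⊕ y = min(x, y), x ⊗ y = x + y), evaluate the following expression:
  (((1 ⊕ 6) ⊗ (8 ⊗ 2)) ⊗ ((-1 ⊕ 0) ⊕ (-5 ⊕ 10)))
(((1 ⊕ 6) ⊗ (8 ⊗ 2)) ⊗ ((-1 ⊕ 0) ⊕ (-5 ⊕ 10))) = 6

Expand innermost to outermost. Recall ⊕ takes the minimum of its arguments and ⊗ takes their sum. Working out the expression (((1 ⊕ 6) ⊗ (8 ⊗ 2)) ⊗ ((-1 ⊕ 0) ⊕ (-5 ⊕ 10))) gives 6.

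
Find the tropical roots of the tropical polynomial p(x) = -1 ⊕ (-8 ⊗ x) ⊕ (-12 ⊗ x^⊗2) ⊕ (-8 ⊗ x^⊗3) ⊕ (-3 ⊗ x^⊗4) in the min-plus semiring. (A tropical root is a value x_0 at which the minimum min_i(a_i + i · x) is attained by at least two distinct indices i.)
Roots: {-5, -4, 4, 7}

Each tropical root is a break point of the lower envelope of the lines y = a_i + i · x (there are 5 lines, with slopes 0, 1, ..., 4). Only the lines that attain the minimum somewhere contribute to roots; other lines are dominated. Here the surviving (envelope) indices are i = 4, i = 3, i = 2, i = 1, i = 0.
Intersections between consecutive envelope lines give the roots: for adjacent envelope indices i < j the intersection is x = (a_i − a_j) / (j − i). Reading off the sorted break points: {-5, -4, 4, 7}.
Verification: at each break x_0, at least two indices attain the minimum of min_i(a_i + i · x_0).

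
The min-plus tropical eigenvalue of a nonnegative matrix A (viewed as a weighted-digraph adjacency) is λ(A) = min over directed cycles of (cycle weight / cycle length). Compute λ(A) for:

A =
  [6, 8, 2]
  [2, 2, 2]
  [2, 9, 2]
λ(A) = 2

Enumerate directed cycles and compute their means (weight / length). Sample:
  cycle 0 → 0: weight = 6, length = 1, mean = 6/1 ≈ 6.000
  cycle 1 → 1: weight = 2, length = 1, mean = 2/1 ≈ 2.000
  cycle 2 → 2: weight = 2, length = 1, mean = 2/1 ≈ 2.000
  cycle 0 → 1 → 0: weight = 10, length = 2, mean = 10/2 ≈ 5.000
  cycle 0 → 2 → 0: weight = 4, length = 2, mean = 4/2 ≈ 2.000
  cycle 1 → 0 → 1: weight = 10, length = 2, mean = 10/2 ≈ 5.000
Minimum mean = 2.000, attained e.g. along the cycle 1 → 1 with weight 2 and length 1. So λ(A) = 2/1 = 2.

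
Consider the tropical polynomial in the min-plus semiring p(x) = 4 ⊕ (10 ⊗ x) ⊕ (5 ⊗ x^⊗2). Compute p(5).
p(5) = 4

A tropical monomial a ⊗ x^⊗i evaluates to a + i · x. Evaluating each term at x = 5:
  Term 0 contributes 4 + 0 · 5 = 4
  Term 1 contributes 10 + 1 · 5 = 15
  Term 2 contributes 5 + 2 · 5 = 15
p(5) = ⊕ of these = min[4, 15, 15] = 4.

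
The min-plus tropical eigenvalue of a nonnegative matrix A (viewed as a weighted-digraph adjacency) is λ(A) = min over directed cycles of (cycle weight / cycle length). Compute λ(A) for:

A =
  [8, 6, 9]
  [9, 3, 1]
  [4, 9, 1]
λ(A) = 1

Enumerate directed cycles and compute their means (weight / length). Sample:
  cycle 0 → 0: weight = 8, length = 1, mean = 8/1 ≈ 8.000
  cycle 1 → 1: weight = 3, length = 1, mean = 3/1 ≈ 3.000
  cycle 2 → 2: weight = 1, length = 1, mean = 1/1 ≈ 1.000
  cycle 0 → 1 → 0: weight = 15, length = 2, mean = 15/2 ≈ 7.500
  cycle 0 → 2 → 0: weight = 13, length = 2, mean = 13/2 ≈ 6.500
  cycle 1 → 0 → 1: weight = 15, length = 2, mean = 15/2 ≈ 7.500
Minimum mean = 1.000, attained e.g. along the cycle 2 → 2 with weight 1 and length 1. So λ(A) = 1/1 = 1.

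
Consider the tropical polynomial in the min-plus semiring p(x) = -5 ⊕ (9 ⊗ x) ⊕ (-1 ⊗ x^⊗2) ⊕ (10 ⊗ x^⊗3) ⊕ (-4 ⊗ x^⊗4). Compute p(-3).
p(-3) = -16

A tropical monomial a ⊗ x^⊗i evaluates to a + i · x. Evaluating each term at x = -3:
  Term 0 contributes -5 + 0 · -3 = -5
  Term 1 contributes 9 + 1 · -3 = 6
  Term 2 contributes -1 + 2 · -3 = -7
  Term 3 contributes 10 + 3 · -3 = 1
  Term 4 contributes -4 + 4 · -3 = -16
p(-3) = ⊕ of these = min[-5, 6, -7, 1, -16] = -16.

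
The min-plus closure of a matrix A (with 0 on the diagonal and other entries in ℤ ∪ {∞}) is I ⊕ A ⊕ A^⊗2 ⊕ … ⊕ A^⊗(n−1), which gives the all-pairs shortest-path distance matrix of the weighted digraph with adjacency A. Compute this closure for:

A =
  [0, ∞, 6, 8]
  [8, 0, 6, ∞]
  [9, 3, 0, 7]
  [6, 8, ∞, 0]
Closure =
  [0, 9, 6, 8]
  [8, 0, 6, 13]
  [9, 3, 0, 7]
  [6, 8, 12, 0]

This is the Floyd-Warshall all-pairs shortest-path computation. For each intermediate vertex k = 0, 1, …, 3, update dist[i][j] ← min(dist[i][j], dist[i][k] + dist[k][j]). The final matrix gives, for each (i, j), the minimum total weight of any directed path from i to j (possibly empty when i = j).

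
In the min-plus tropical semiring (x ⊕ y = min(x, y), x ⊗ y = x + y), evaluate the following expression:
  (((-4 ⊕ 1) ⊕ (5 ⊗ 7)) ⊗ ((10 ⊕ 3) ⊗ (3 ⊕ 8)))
(((-4 ⊕ 1) ⊕ (5 ⊗ 7)) ⊗ ((10 ⊕ 3) ⊗ (3 ⊕ 8))) = 2

Expand innermost to outermost. Recall ⊕ takes the minimum of its arguments and ⊗ takes their sum. Working out the expression (((-4 ⊕ 1) ⊕ (5 ⊗ 7)) ⊗ ((10 ⊕ 3) ⊗ (3 ⊕ 8))) gives 2.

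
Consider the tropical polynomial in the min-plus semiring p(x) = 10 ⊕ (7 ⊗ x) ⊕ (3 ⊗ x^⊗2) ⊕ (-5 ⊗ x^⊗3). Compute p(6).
p(6) = 10

A tropical monomial a ⊗ x^⊗i evaluates to a + i · x. Evaluating each term at x = 6:
  Term 0 contributes 10 + 0 · 6 = 10
  Term 1 contributes 7 + 1 · 6 = 13
  Term 2 contributes 3 + 2 · 6 = 15
  Term 3 contributes -5 + 3 · 6 = 13
p(6) = ⊕ of these = min[10, 13, 15, 13] = 10.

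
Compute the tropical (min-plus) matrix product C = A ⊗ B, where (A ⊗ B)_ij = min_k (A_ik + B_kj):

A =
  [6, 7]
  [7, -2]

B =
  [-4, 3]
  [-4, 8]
A ⊗ B =
  [2, 9]
  [-6, 6]

Apply the min-plus product entry-by-entry:
  C[0][0] = min over k of (A[0][0] + B[0][0] = 6 + -4 = 2, A[0][1] + B[1][0] = 7 + -4 = 3) = 2 (attained at k = 0)
  C[0][1] = min over k of (A[0][0] + B[0][1] = 6 + 3 = 9, A[0][1] + B[1][1] = 7 + 8 = 15) = 9 (attained at k = 0)
  C[1][0] = min over k of (A[1][0] + B[0][0] = 7 + -4 = 3, A[1][1] + B[1][0] = -2 + -4 = -6) = -6 (attained at k = 1)
  C[1][1] = min over k of (A[1][0] + B[0][1] = 7 + 3 = 10, A[1][1] + B[1][1] = -2 + 8 = 6) = 6 (attained at k = 1)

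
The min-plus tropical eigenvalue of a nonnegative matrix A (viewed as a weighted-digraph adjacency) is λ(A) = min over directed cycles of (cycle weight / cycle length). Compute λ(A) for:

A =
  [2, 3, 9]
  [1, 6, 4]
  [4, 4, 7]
λ(A) = 2

Enumerate directed cycles and compute their means (weight / length). Sample:
  cycle 0 → 0: weight = 2, length = 1, mean = 2/1 ≈ 2.000
  cycle 1 → 1: weight = 6, length = 1, mean = 6/1 ≈ 6.000
  cycle 2 → 2: weight = 7, length = 1, mean = 7/1 ≈ 7.000
  cycle 0 → 1 → 0: weight = 4, length = 2, mean = 4/2 ≈ 2.000
  cycle 0 → 2 → 0: weight = 13, length = 2, mean = 13/2 ≈ 6.500
  cycle 1 → 0 → 1: weight = 4, length = 2, mean = 4/2 ≈ 2.000
Minimum mean = 2.000, attained e.g. along the cycle 0 → 0 with weight 2 and length 1. So λ(A) = 2/1 = 2.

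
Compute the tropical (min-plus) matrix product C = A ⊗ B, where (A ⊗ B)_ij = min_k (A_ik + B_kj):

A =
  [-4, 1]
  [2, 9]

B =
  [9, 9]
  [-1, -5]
A ⊗ B =
  [0, -4]
  [8, 4]

Apply the min-plus product entry-by-entry:
  C[0][0] = min over k of (A[0][0] + B[0][0] = -4 + 9 = 5, A[0][1] + B[1][0] = 1 + -1 = 0) = 0 (attained at k = 1)
  C[0][1] = min over k of (A[0][0] + B[0][1] = -4 + 9 = 5, A[0][1] + B[1][1] = 1 + -5 = -4) = -4 (attained at k = 1)
  C[1][0] = min over k of (A[1][0] + B[0][0] = 2 + 9 = 11, A[1][1] + B[1][0] = 9 + -1 = 8) = 8 (attained at k = 1)
  C[1][1] = min over k of (A[1][0] + B[0][1] = 2 + 9 = 11, A[1][1] + B[1][1] = 9 + -5 = 4) = 4 (attained at k = 1)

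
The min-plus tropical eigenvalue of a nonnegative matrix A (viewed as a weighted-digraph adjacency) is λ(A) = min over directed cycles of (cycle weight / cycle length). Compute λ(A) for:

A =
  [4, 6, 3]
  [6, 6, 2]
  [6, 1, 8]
λ(A) = 3/2

Enumerate directed cycles and compute their means (weight / length). Sample:
  cycle 0 → 0: weight = 4, length = 1, mean = 4/1 ≈ 4.000
  cycle 1 → 1: weight = 6, length = 1, mean = 6/1 ≈ 6.000
  cycle 2 → 2: weight = 8, length = 1, mean = 8/1 ≈ 8.000
  cycle 0 → 1 → 0: weight = 12, length = 2, mean = 12/2 ≈ 6.000
  cycle 0 → 2 → 0: weight = 9, length = 2, mean = 9/2 ≈ 4.500
  cycle 1 → 0 → 1: weight = 12, length = 2, mean = 12/2 ≈ 6.000
Minimum mean = 1.500, attained e.g. along the cycle 1 → 2 → 1 with weight 3 and length 2. So λ(A) = 3/2 = 3/2.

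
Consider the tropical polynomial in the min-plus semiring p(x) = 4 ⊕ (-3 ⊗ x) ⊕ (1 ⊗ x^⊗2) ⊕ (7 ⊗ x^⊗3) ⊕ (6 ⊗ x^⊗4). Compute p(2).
p(2) = -1

A tropical monomial a ⊗ x^⊗i evaluates to a + i · x. Evaluating each term at x = 2:
  Term 0 contributes 4 + 0 · 2 = 4
  Term 1 contributes -3 + 1 · 2 = -1
  Term 2 contributes 1 + 2 · 2 = 5
  Term 3 contributes 7 + 3 · 2 = 13
  Term 4 contributes 6 + 4 · 2 = 14
p(2) = ⊕ of these = min[4, -1, 5, 13, 14] = -1.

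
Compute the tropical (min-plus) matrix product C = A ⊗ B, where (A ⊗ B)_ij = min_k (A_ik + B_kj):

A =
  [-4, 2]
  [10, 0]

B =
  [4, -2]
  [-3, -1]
A ⊗ B =
  [-1, -6]
  [-3, -1]

Apply the min-plus product entry-by-entry:
  C[0][0] = min over k of (A[0][0] + B[0][0] = -4 + 4 = 0, A[0][1] + B[1][0] = 2 + -3 = -1) = -1 (attained at k = 1)
  C[0][1] = min over k of (A[0][0] + B[0][1] = -4 + -2 = -6, A[0][1] + B[1][1] = 2 + -1 = 1) = -6 (attained at k = 0)
  C[1][0] = min over k of (A[1][0] + B[0][0] = 10 + 4 = 14, A[1][1] + B[1][0] = 0 + -3 = -3) = -3 (attained at k = 1)
  C[1][1] = min over k of (A[1][0] + B[0][1] = 10 + -2 = 8, A[1][1] + B[1][1] = 0 + -1 = -1) = -1 (attained at k = 1)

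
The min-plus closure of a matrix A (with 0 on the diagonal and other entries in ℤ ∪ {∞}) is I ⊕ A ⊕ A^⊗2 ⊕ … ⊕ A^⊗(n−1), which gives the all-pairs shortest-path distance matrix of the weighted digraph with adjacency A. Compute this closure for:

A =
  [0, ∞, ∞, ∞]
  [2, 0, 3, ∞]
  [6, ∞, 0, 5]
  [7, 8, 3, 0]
Closure =
  [0, ∞, ∞, ∞]
  [2, 0, 3, 8]
  [6, 13, 0, 5]
  [7, 8, 3, 0]

This is the Floyd-Warshall all-pairs shortest-path computation. For each intermediate vertex k = 0, 1, …, 3, update dist[i][j] ← min(dist[i][j], dist[i][k] + dist[k][j]). The final matrix gives, for each (i, j), the minimum total weight of any directed path from i to j (possibly empty when i = j).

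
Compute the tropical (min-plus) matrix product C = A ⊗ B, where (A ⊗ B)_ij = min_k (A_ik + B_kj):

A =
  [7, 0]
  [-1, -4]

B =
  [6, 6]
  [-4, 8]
A ⊗ B =
  [-4, 8]
  [-8, 4]

Apply the min-plus product entry-by-entry:
  C[0][0] = min over k of (A[0][0] + B[0][0] = 7 + 6 = 13, A[0][1] + B[1][0] = 0 + -4 = -4) = -4 (attained at k = 1)
  C[0][1] = min over k of (A[0][0] + B[0][1] = 7 + 6 = 13, A[0][1] + B[1][1] = 0 + 8 = 8) = 8 (attained at k = 1)
  C[1][0] = min over k of (A[1][0] + B[0][0] = -1 + 6 = 5, A[1][1] + B[1][0] = -4 + -4 = -8) = -8 (attained at k = 1)
  C[1][1] = min over k of (A[1][0] + B[0][1] = -1 + 6 = 5, A[1][1] + B[1][1] = -4 + 8 = 4) = 4 (attained at k = 1)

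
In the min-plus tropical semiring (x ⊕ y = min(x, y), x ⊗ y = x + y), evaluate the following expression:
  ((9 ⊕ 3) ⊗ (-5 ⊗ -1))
((9 ⊕ 3) ⊗ (-5 ⊗ -1)) = -3

Expand innermost to outermost. Recall ⊕ takes the minimum of its arguments and ⊗ takes their sum. Working out the expression ((9 ⊕ 3) ⊗ (-5 ⊗ -1)) gives -3.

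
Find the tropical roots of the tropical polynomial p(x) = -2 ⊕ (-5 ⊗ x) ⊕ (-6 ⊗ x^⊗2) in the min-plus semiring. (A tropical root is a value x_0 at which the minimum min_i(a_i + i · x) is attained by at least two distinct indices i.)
Roots: {1, 3}

Each tropical root is a break point of the lower envelope of the lines y = a_i + i · x (there are 3 lines, with slopes 0, 1, ..., 2). Only the lines that attain the minimum somewhere contribute to roots; other lines are dominated. Here the surviving (envelope) indices are i = 2, i = 1, i = 0.
Intersections between consecutive envelope lines give the roots: for adjacent envelope indices i < j the intersection is x = (a_i − a_j) / (j − i). Reading off the sorted break points: {1, 3}.
Verification: at each break x_0, at least two indices attain the minimum of min_i(a_i + i · x_0).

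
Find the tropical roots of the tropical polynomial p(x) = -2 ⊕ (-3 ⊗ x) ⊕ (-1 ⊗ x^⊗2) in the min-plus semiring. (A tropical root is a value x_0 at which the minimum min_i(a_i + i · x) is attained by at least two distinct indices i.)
Roots: {-2, 1}

Each tropical root is a break point of the lower envelope of the lines y = a_i + i · x (there are 3 lines, with slopes 0, 1, ..., 2). Only the lines that attain the minimum somewhere contribute to roots; other lines are dominated. Here the surviving (envelope) indices are i = 2, i = 1, i = 0.
Intersections between consecutive envelope lines give the roots: for adjacent envelope indices i < j the intersection is x = (a_i − a_j) / (j − i). Reading off the sorted break points: {-2, 1}.
Verification: at each break x_0, at least two indices attain the minimum of min_i(a_i + i · x_0).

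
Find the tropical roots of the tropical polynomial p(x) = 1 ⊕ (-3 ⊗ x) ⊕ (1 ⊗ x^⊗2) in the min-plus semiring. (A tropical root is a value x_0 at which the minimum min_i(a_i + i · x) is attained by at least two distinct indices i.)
Roots: {-4, 4}

Each tropical root is a break point of the lower envelope of the lines y = a_i + i · x (there are 3 lines, with slopes 0, 1, ..., 2). Only the lines that attain the minimum somewhere contribute to roots; other lines are dominated. Here the surviving (envelope) indices are i = 2, i = 1, i = 0.
Intersections between consecutive envelope lines give the roots: for adjacent envelope indices i < j the intersection is x = (a_i − a_j) / (j − i). Reading off the sorted break points: {-4, 4}.
Verification: at each break x_0, at least two indices attain the minimum of min_i(a_i + i · x_0).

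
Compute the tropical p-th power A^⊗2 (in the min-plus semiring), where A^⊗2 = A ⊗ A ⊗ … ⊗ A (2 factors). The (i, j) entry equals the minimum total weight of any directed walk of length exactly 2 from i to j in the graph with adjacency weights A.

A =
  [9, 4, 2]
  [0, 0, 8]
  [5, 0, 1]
A^⊗2 =
  [4, 2, 3]
  [0, 0, 2]
  [0, 0, 2]

Each entry (A^⊗2)_ij equals the minimum over all length-2 walks i = v_0 → v_1 → … → v_2 = j of Σ_t A[v_t][v_{t+1}]. For example, for (i, j) = (0, 2) we minimise over 3 possible intermediate vertex sequences; the minimum is 3, attained along the walk 0 → 2 → 2.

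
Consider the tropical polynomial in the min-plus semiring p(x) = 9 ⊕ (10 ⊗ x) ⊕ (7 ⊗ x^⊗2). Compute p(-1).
p(-1) = 5

A tropical monomial a ⊗ x^⊗i evaluates to a + i · x. Evaluating each term at x = -1:
  Term 0 contributes 9 + 0 · -1 = 9
  Term 1 contributes 10 + 1 · -1 = 9
  Term 2 contributes 7 + 2 · -1 = 5
p(-1) = ⊕ of these = min[9, 9, 5] = 5.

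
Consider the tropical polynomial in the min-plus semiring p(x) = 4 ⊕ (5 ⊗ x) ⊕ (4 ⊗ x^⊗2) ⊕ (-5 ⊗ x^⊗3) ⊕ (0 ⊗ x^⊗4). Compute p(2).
p(2) = 1

A tropical monomial a ⊗ x^⊗i evaluates to a + i · x. Evaluating each term at x = 2:
  Term 0 contributes 4 + 0 · 2 = 4
  Term 1 contributes 5 + 1 · 2 = 7
  Term 2 contributes 4 + 2 · 2 = 8
  Term 3 contributes -5 + 3 · 2 = 1
  Term 4 contributes 0 + 4 · 2 = 8
p(2) = ⊕ of these = min[4, 7, 8, 1, 8] = 1.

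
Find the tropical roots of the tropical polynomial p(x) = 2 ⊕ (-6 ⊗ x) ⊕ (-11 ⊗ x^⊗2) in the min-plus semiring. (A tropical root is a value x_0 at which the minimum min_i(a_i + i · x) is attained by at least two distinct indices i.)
Roots: {5, 8}

Each tropical root is a break point of the lower envelope of the lines y = a_i + i · x (there are 3 lines, with slopes 0, 1, ..., 2). Only the lines that attain the minimum somewhere contribute to roots; other lines are dominated. Here the surviving (envelope) indices are i = 2, i = 1, i = 0.
Intersections between consecutive envelope lines give the roots: for adjacent envelope indices i < j the intersection is x = (a_i − a_j) / (j − i). Reading off the sorted break points: {5, 8}.
Verification: at each break x_0, at least two indices attain the minimum of min_i(a_i + i · x_0).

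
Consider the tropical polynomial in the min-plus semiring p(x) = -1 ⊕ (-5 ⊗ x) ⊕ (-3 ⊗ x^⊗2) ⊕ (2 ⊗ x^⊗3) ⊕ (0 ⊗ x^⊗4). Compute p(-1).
p(-1) = -6

A tropical monomial a ⊗ x^⊗i evaluates to a + i · x. Evaluating each term at x = -1:
  Term 0 contributes -1 + 0 · -1 = -1
  Term 1 contributes -5 + 1 · -1 = -6
  Term 2 contributes -3 + 2 · -1 = -5
  Term 3 contributes 2 + 3 · -1 = -1
  Term 4 contributes 0 + 4 · -1 = -4
p(-1) = ⊕ of these = min[-1, -6, -5, -1, -4] = -6.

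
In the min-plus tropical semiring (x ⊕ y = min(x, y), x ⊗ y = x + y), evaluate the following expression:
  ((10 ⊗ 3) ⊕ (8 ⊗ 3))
((10 ⊗ 3) ⊕ (8 ⊗ 3)) = 11

Expand innermost to outermost. Recall ⊕ takes the minimum of its arguments and ⊗ takes their sum. Working out the expression ((10 ⊗ 3) ⊕ (8 ⊗ 3)) gives 11.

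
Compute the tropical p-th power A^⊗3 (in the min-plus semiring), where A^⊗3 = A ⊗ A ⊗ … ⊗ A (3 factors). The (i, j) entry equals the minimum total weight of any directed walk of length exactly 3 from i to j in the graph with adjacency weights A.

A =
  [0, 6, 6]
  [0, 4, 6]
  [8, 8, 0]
A^⊗3 =
  [0, 6, 6]
  [0, 6, 6]
  [8, 8, 0]

Each entry (A^⊗3)_ij equals the minimum over all length-3 walks i = v_0 → v_1 → … → v_3 = j of Σ_t A[v_t][v_{t+1}]. For example, for (i, j) = (0, 2) we minimise over 9 possible intermediate vertex sequences; the minimum is 6, attained along the walk 0 → 0 → 0 → 2.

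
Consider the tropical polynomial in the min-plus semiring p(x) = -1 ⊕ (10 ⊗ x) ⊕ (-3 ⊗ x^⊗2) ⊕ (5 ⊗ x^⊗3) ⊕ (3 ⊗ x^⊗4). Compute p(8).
p(8) = -1

A tropical monomial a ⊗ x^⊗i evaluates to a + i · x. Evaluating each term at x = 8:
  Term 0 contributes -1 + 0 · 8 = -1
  Term 1 contributes 10 + 1 · 8 = 18
  Term 2 contributes -3 + 2 · 8 = 13
  Term 3 contributes 5 + 3 · 8 = 29
  Term 4 contributes 3 + 4 · 8 = 35
p(8) = ⊕ of these = min[-1, 18, 13, 29, 35] = -1.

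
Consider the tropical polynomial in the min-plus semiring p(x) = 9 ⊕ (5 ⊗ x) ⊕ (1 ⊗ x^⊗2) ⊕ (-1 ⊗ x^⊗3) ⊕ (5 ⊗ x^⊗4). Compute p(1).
p(1) = 2

A tropical monomial a ⊗ x^⊗i evaluates to a + i · x. Evaluating each term at x = 1:
  Term 0 contributes 9 + 0 · 1 = 9
  Term 1 contributes 5 + 1 · 1 = 6
  Term 2 contributes 1 + 2 · 1 = 3
  Term 3 contributes -1 + 3 · 1 = 2
  Term 4 contributes 5 + 4 · 1 = 9
p(1) = ⊕ of these = min[9, 6, 3, 2, 9] = 2.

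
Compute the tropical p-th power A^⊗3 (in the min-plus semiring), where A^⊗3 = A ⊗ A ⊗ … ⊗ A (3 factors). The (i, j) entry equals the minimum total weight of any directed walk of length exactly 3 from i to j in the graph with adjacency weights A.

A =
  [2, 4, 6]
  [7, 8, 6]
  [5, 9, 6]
A^⊗3 =
  [6, 8, 10]
  [11, 13, 15]
  [9, 11, 13]

Each entry (A^⊗3)_ij equals the minimum over all length-3 walks i = v_0 → v_1 → … → v_3 = j of Σ_t A[v_t][v_{t+1}]. For example, for (i, j) = (0, 2) we minimise over 9 possible intermediate vertex sequences; the minimum is 10, attained along the walk 0 → 0 → 0 → 2.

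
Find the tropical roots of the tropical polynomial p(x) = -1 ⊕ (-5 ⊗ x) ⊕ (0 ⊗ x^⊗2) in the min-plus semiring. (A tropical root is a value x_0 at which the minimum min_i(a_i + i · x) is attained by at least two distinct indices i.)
Roots: {-5, 4}

Each tropical root is a break point of the lower envelope of the lines y = a_i + i · x (there are 3 lines, with slopes 0, 1, ..., 2). Only the lines that attain the minimum somewhere contribute to roots; other lines are dominated. Here the surviving (envelope) indices are i = 2, i = 1, i = 0.
Intersections between consecutive envelope lines give the roots: for adjacent envelope indices i < j the intersection is x = (a_i − a_j) / (j − i). Reading off the sorted break points: {-5, 4}.
Verification: at each break x_0, at least two indices attain the minimum of min_i(a_i + i · x_0).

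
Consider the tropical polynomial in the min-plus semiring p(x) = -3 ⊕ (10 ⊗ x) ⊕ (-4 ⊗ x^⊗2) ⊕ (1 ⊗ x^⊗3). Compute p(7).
p(7) = -3

A tropical monomial a ⊗ x^⊗i evaluates to a + i · x. Evaluating each term at x = 7:
  Term 0 contributes -3 + 0 · 7 = -3
  Term 1 contributes 10 + 1 · 7 = 17
  Term 2 contributes -4 + 2 · 7 = 10
  Term 3 contributes 1 + 3 · 7 = 22
p(7) = ⊕ of these = min[-3, 17, 10, 22] = -3.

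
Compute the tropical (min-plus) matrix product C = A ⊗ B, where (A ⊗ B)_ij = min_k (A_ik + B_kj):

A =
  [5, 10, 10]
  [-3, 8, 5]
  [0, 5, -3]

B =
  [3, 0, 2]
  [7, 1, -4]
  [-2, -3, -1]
A ⊗ B =
  [8, 5, 6]
  [0, -3, -1]
  [-5, -6, -4]

Apply the min-plus product entry-by-entry:
  C[0][0] = min over k of (A[0][0] + B[0][0] = 5 + 3 = 8, A[0][1] + B[1][0] = 10 + 7 = 17, A[0][2] + B[2][0] = 10 + -2 = 8) = 8 (attained at k = 0)
  C[0][1] = min over k of (A[0][0] + B[0][1] = 5 + 0 = 5, A[0][1] + B[1][1] = 10 + 1 = 11, A[0][2] + B[2][1] = 10 + -3 = 7) = 5 (attained at k = 0)
  C[0][2] = min over k of (A[0][0] + B[0][2] = 5 + 2 = 7, A[0][1] + B[1][2] = 10 + -4 = 6, A[0][2] + B[2][2] = 10 + -1 = 9) = 6 (attained at k = 1)
  C[1][0] = min over k of (A[1][0] + B[0][0] = -3 + 3 = 0, A[1][1] + B[1][0] = 8 + 7 = 15, A[1][2] + B[2][0] = 5 + -2 = 3) = 0 (attained at k = 0)
  C[1][1] = min over k of (A[1][0] + B[0][1] = -3 + 0 = -3, A[1][1] + B[1][1] = 8 + 1 = 9, A[1][2] + B[2][1] = 5 + -3 = 2) = -3 (attained at k = 0)
  C[1][2] = min over k of (A[1][0] + B[0][2] = -3 + 2 = -1, A[1][1] + B[1][2] = 8 + -4 = 4, A[1][2] + B[2][2] = 5 + -1 = 4) = -1 (attained at k = 0)
  C[2][0] = min over k of (A[2][0] + B[0][0] = 0 + 3 = 3, A[2][1] + B[1][0] = 5 + 7 = 12, A[2][2] + B[2][0] = -3 + -2 = -5) = -5 (attained at k = 2)
  C[2][1] = min over k of (A[2][0] + B[0][1] = 0 + 0 = 0, A[2][1] + B[1][1] = 5 + 1 = 6, A[2][2] + B[2][1] = -3 + -3 = -6) = -6 (attained at k = 2)
  C[2][2] = min over k of (A[2][0] + B[0][2] = 0 + 2 = 2, A[2][1] + B[1][2] = 5 + -4 = 1, A[2][2] + B[2][2] = -3 + -1 = -4) = -4 (attained at k = 2)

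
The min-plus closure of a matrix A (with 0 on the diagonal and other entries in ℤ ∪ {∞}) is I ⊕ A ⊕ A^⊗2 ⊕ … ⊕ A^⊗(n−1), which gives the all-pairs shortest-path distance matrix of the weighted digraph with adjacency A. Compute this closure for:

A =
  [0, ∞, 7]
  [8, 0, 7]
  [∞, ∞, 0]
Closure =
  [0, ∞, 7]
  [8, 0, 7]
  [∞, ∞, 0]

This is the Floyd-Warshall all-pairs shortest-path computation. For each intermediate vertex k = 0, 1, …, 2, update dist[i][j] ← min(dist[i][j], dist[i][k] + dist[k][j]). The final matrix gives, for each (i, j), the minimum total weight of any directed path from i to j (possibly empty when i = j).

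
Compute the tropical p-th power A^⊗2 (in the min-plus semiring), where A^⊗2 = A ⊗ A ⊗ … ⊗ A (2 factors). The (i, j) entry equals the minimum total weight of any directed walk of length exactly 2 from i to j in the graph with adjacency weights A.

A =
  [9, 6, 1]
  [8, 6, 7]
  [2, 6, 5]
A^⊗2 =
  [3, 7, 6]
  [9, 12, 9]
  [7, 8, 3]

Each entry (A^⊗2)_ij equals the minimum over all length-2 walks i = v_0 → v_1 → … → v_2 = j of Σ_t A[v_t][v_{t+1}]. For example, for (i, j) = (0, 2) we minimise over 3 possible intermediate vertex sequences; the minimum is 6, attained along the walk 0 → 2 → 2.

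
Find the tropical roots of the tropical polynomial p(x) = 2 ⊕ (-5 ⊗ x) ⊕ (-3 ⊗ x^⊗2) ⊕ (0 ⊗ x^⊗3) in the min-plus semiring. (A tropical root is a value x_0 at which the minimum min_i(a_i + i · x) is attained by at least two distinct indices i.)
Roots: {-3, -2, 7}

Each tropical root is a break point of the lower envelope of the lines y = a_i + i · x (there are 4 lines, with slopes 0, 1, ..., 3). Only the lines that attain the minimum somewhere contribute to roots; other lines are dominated. Here the surviving (envelope) indices are i = 3, i = 2, i = 1, i = 0.
Intersections between consecutive envelope lines give the roots: for adjacent envelope indices i < j the intersection is x = (a_i − a_j) / (j − i). Reading off the sorted break points: {-3, -2, 7}.
Verification: at each break x_0, at least two indices attain the minimum of min_i(a_i + i · x_0).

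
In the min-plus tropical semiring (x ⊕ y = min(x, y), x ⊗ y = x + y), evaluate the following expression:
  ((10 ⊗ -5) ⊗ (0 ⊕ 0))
((10 ⊗ -5) ⊗ (0 ⊕ 0)) = 5

Expand innermost to outermost. Recall ⊕ takes the minimum of its arguments and ⊗ takes their sum. Working out the expression ((10 ⊗ -5) ⊗ (0 ⊕ 0)) gives 5.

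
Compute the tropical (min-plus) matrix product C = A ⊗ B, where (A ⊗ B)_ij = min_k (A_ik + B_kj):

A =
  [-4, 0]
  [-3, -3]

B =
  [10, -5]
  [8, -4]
A ⊗ B =
  [6, -9]
  [5, -8]

Apply the min-plus product entry-by-entry:
  C[0][0] = min over k of (A[0][0] + B[0][0] = -4 + 10 = 6, A[0][1] + B[1][0] = 0 + 8 = 8) = 6 (attained at k = 0)
  C[0][1] = min over k of (A[0][0] + B[0][1] = -4 + -5 = -9, A[0][1] + B[1][1] = 0 + -4 = -4) = -9 (attained at k = 0)
  C[1][0] = min over k of (A[1][0] + B[0][0] = -3 + 10 = 7, A[1][1] + B[1][0] = -3 + 8 = 5) = 5 (attained at k = 1)
  C[1][1] = min over k of (A[1][0] + B[0][1] = -3 + -5 = -8, A[1][1] + B[1][1] = -3 + -4 = -7) = -8 (attained at k = 0)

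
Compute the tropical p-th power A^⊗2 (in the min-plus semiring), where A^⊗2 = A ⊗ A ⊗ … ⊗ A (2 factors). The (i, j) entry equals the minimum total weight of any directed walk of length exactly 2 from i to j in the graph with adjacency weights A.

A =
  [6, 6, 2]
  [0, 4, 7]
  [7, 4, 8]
A^⊗2 =
  [6, 6, 8]
  [4, 6, 2]
  [4, 8, 9]

Each entry (A^⊗2)_ij equals the minimum over all length-2 walks i = v_0 → v_1 → … → v_2 = j of Σ_t A[v_t][v_{t+1}]. For example, for (i, j) = (0, 2) we minimise over 3 possible intermediate vertex sequences; the minimum is 8, attained along the walk 0 → 0 → 2.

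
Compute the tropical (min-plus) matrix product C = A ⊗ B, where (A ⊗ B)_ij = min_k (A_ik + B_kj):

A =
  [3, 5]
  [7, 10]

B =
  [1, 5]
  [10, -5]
A ⊗ B =
  [4, 0]
  [8, 5]

Apply the min-plus product entry-by-entry:
  C[0][0] = min over k of (A[0][0] + B[0][0] = 3 + 1 = 4, A[0][1] + B[1][0] = 5 + 10 = 15) = 4 (attained at k = 0)
  C[0][1] = min over k of (A[0][0] + B[0][1] = 3 + 5 = 8, A[0][1] + B[1][1] = 5 + -5 = 0) = 0 (attained at k = 1)
  C[1][0] = min over k of (A[1][0] + B[0][0] = 7 + 1 = 8, A[1][1] + B[1][0] = 10 + 10 = 20) = 8 (attained at k = 0)
  C[1][1] = min over k of (A[1][0] + B[0][1] = 7 + 5 = 12, A[1][1] + B[1][1] = 10 + -5 = 5) = 5 (attained at k = 1)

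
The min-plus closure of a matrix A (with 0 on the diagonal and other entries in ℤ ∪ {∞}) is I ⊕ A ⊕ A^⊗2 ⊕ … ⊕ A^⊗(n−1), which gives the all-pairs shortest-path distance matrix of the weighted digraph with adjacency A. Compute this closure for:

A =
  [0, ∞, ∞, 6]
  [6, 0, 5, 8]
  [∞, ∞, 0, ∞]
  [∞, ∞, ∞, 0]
Closure =
  [0, ∞, ∞, 6]
  [6, 0, 5, 8]
  [∞, ∞, 0, ∞]
  [∞, ∞, ∞, 0]

This is the Floyd-Warshall all-pairs shortest-path computation. For each intermediate vertex k = 0, 1, …, 3, update dist[i][j] ← min(dist[i][j], dist[i][k] + dist[k][j]). The final matrix gives, for each (i, j), the minimum total weight of any directed path from i to j (possibly empty when i = j).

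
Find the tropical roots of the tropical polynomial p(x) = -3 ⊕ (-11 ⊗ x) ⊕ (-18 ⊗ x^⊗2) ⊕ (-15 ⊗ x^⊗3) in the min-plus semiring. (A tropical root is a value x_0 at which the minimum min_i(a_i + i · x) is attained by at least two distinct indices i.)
Roots: {-3, 7, 8}

Each tropical root is a break point of the lower envelope of the lines y = a_i + i · x (there are 4 lines, with slopes 0, 1, ..., 3). Only the lines that attain the minimum somewhere contribute to roots; other lines are dominated. Here the surviving (envelope) indices are i = 3, i = 2, i = 1, i = 0.
Intersections between consecutive envelope lines give the roots: for adjacent envelope indices i < j the intersection is x = (a_i − a_j) / (j − i). Reading off the sorted break points: {-3, 7, 8}.
Verification: at each break x_0, at least two indices attain the minimum of min_i(a_i + i · x_0).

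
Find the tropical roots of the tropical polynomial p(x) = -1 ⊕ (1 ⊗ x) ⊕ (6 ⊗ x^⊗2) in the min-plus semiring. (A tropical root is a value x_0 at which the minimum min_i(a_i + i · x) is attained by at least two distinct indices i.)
Roots: {-5, -2}

Each tropical root is a break point of the lower envelope of the lines y = a_i + i · x (there are 3 lines, with slopes 0, 1, ..., 2). Only the lines that attain the minimum somewhere contribute to roots; other lines are dominated. Here the surviving (envelope) indices are i = 2, i = 1, i = 0.
Intersections between consecutive envelope lines give the roots: for adjacent envelope indices i < j the intersection is x = (a_i − a_j) / (j − i). Reading off the sorted break points: {-5, -2}.
Verification: at each break x_0, at least two indices attain the minimum of min_i(a_i + i · x_0).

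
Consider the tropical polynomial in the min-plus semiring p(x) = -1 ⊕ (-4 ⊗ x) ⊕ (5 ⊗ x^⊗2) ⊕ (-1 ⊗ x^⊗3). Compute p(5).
p(5) = -1

A tropical monomial a ⊗ x^⊗i evaluates to a + i · x. Evaluating each term at x = 5:
  Term 0 contributes -1 + 0 · 5 = -1
  Term 1 contributes -4 + 1 · 5 = 1
  Term 2 contributes 5 + 2 · 5 = 15
  Term 3 contributes -1 + 3 · 5 = 14
p(5) = ⊕ of these = min[-1, 1, 15, 14] = -1.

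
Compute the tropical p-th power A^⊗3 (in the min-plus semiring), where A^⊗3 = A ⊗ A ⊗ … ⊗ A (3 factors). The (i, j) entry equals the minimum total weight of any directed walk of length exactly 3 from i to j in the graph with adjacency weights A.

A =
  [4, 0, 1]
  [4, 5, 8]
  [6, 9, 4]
A^⊗3 =
  [8, 4, 5]
  [8, 8, 9]
  [10, 10, 11]

Each entry (A^⊗3)_ij equals the minimum over all length-3 walks i = v_0 → v_1 → … → v_3 = j of Σ_t A[v_t][v_{t+1}]. For example, for (i, j) = (0, 2) we minimise over 9 possible intermediate vertex sequences; the minimum is 5, attained along the walk 0 → 1 → 0 → 2.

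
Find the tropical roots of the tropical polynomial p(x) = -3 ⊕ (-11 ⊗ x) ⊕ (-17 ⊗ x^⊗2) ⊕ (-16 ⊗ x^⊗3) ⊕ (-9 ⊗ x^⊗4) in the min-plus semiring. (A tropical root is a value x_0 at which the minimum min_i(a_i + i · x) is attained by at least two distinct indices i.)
Roots: {-7, -1, 6, 8}

Each tropical root is a break point of the lower envelope of the lines y = a_i + i · x (there are 5 lines, with slopes 0, 1, ..., 4). Only the lines that attain the minimum somewhere contribute to roots; other lines are dominated. Here the surviving (envelope) indices are i = 4, i = 3, i = 2, i = 1, i = 0.
Intersections between consecutive envelope lines give the roots: for adjacent envelope indices i < j the intersection is x = (a_i − a_j) / (j − i). Reading off the sorted break points: {-7, -1, 6, 8}.
Verification: at each break x_0, at least two indices attain the minimum of min_i(a_i + i · x_0).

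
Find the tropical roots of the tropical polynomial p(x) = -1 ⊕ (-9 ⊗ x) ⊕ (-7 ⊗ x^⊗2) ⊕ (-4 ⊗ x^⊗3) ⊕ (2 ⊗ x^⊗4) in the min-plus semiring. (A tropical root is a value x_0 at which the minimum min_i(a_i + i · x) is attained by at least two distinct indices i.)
Roots: {-6, -3, -2, 8}

Each tropical root is a break point of the lower envelope of the lines y = a_i + i · x (there are 5 lines, with slopes 0, 1, ..., 4). Only the lines that attain the minimum somewhere contribute to roots; other lines are dominated. Here the surviving (envelope) indices are i = 4, i = 3, i = 2, i = 1, i = 0.
Intersections between consecutive envelope lines give the roots: for adjacent envelope indices i < j the intersection is x = (a_i − a_j) / (j − i). Reading off the sorted break points: {-6, -3, -2, 8}.
Verification: at each break x_0, at least two indices attain the minimum of min_i(a_i + i · x_0).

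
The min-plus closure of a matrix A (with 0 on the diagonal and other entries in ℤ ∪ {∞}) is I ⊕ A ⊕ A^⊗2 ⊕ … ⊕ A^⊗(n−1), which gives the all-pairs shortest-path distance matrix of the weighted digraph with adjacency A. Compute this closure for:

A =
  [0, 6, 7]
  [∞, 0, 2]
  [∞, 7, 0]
Closure =
  [0, 6, 7]
  [∞, 0, 2]
  [∞, 7, 0]

This is the Floyd-Warshall all-pairs shortest-path computation. For each intermediate vertex k = 0, 1, …, 2, update dist[i][j] ← min(dist[i][j], dist[i][k] + dist[k][j]). The final matrix gives, for each (i, j), the minimum total weight of any directed path from i to j (possibly empty when i = j).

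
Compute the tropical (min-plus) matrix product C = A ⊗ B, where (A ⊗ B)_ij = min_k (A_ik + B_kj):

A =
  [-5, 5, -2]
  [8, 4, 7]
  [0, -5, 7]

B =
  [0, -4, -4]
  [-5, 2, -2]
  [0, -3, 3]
A ⊗ B =
  [-5, -9, -9]
  [-1, 4, 2]
  [-10, -4, -7]

Apply the min-plus product entry-by-entry:
  C[0][0] = min over k of (A[0][0] + B[0][0] = -5 + 0 = -5, A[0][1] + B[1][0] = 5 + -5 = 0, A[0][2] + B[2][0] = -2 + 0 = -2) = -5 (attained at k = 0)
  C[0][1] = min over k of (A[0][0] + B[0][1] = -5 + -4 = -9, A[0][1] + B[1][1] = 5 + 2 = 7, A[0][2] + B[2][1] = -2 + -3 = -5) = -9 (attained at k = 0)
  C[0][2] = min over k of (A[0][0] + B[0][2] = -5 + -4 = -9, A[0][1] + B[1][2] = 5 + -2 = 3, A[0][2] + B[2][2] = -2 + 3 = 1) = -9 (attained at k = 0)
  C[1][0] = min over k of (A[1][0] + B[0][0] = 8 + 0 = 8, A[1][1] + B[1][0] = 4 + -5 = -1, A[1][2] + B[2][0] = 7 + 0 = 7) = -1 (attained at k = 1)
  C[1][1] = min over k of (A[1][0] + B[0][1] = 8 + -4 = 4, A[1][1] + B[1][1] = 4 + 2 = 6, A[1][2] + B[2][1] = 7 + -3 = 4) = 4 (attained at k = 0)
  C[1][2] = min over k of (A[1][0] + B[0][2] = 8 + -4 = 4, A[1][1] + B[1][2] = 4 + -2 = 2, A[1][2] + B[2][2] = 7 + 3 = 10) = 2 (attained at k = 1)
  C[2][0] = min over k of (A[2][0] + B[0][0] = 0 + 0 = 0, A[2][1] + B[1][0] = -5 + -5 = -10, A[2][2] + B[2][0] = 7 + 0 = 7) = -10 (attained at k = 1)
  C[2][1] = min over k of (A[2][0] + B[0][1] = 0 + -4 = -4, A[2][1] + B[1][1] = -5 + 2 = -3, A[2][2] + B[2][1] = 7 + -3 = 4) = -4 (attained at k = 0)
  C[2][2] = min over k of (A[2][0] + B[0][2] = 0 + -4 = -4, A[2][1] + B[1][2] = -5 + -2 = -7, A[2][2] + B[2][2] = 7 + 3 = 10) = -7 (attained at k = 1)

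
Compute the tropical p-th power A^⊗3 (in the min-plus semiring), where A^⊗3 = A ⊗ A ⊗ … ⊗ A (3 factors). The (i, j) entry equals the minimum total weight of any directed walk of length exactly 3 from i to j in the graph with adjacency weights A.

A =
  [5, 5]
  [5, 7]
A^⊗3 =
  [15, 15]
  [15, 15]

Each entry (A^⊗3)_ij equals the minimum over all length-3 walks i = v_0 → v_1 → … → v_3 = j of Σ_t A[v_t][v_{t+1}]. For example, for (i, j) = (0, 1) we minimise over 4 possible intermediate vertex sequences; the minimum is 15, attained along the walk 0 → 0 → 0 → 1.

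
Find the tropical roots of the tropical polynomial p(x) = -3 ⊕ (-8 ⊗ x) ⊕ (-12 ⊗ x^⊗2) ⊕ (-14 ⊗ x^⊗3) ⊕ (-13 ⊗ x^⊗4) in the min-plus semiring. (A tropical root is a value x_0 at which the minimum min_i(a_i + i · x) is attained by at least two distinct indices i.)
Roots: {-1, 2, 4, 5}

Each tropical root is a break point of the lower envelope of the lines y = a_i + i · x (there are 5 lines, with slopes 0, 1, ..., 4). Only the lines that attain the minimum somewhere contribute to roots; other lines are dominated. Here the surviving (envelope) indices are i = 4, i = 3, i = 2, i = 1, i = 0.
Intersections between consecutive envelope lines give the roots: for adjacent envelope indices i < j the intersection is x = (a_i − a_j) / (j − i). Reading off the sorted break points: {-1, 2, 4, 5}.
Verification: at each break x_0, at least two indices attain the minimum of min_i(a_i + i · x_0).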